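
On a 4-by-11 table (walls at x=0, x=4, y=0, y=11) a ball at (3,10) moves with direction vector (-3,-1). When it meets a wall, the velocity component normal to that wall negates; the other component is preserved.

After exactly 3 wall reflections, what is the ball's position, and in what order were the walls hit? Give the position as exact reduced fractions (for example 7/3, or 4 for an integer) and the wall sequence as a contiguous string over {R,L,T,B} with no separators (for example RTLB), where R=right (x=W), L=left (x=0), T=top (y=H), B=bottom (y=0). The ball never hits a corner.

1. t=1 → L at (0,9); v=(3,-1)
2. t=4/3 → R at (4,23/3); v=(-3,-1)
3. t=4/3 → L at (0,19/3); v=(3,-1)

Final position: (0,19/3)
Wall sequence: LRL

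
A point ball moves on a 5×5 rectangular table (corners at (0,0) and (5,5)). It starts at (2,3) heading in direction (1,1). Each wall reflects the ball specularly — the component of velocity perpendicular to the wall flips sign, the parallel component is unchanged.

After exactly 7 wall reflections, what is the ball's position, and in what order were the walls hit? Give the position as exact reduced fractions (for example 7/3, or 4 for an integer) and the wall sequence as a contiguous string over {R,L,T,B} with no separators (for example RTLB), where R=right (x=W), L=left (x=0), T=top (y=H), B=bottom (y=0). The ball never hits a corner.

Final position: (1,0)
Wall sequence: TRBLTRB

1. t=2 → T at (4,5); v=(1,-1)
2. t=1 → R at (5,4); v=(-1,-1)
3. t=4 → B at (1,0); v=(-1,1)
4. t=1 → L at (0,1); v=(1,1)
5. t=4 → T at (4,5); v=(1,-1)
6. t=1 → R at (5,4); v=(-1,-1)
7. t=4 → B at (1,0); v=(-1,1)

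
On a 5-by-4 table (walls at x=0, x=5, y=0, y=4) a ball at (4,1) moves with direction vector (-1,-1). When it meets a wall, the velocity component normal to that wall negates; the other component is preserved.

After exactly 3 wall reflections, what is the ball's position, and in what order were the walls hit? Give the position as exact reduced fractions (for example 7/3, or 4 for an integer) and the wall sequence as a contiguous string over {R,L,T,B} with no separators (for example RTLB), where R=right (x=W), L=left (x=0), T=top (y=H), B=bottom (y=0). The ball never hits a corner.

1. t=1 → B at (3,0); v=(-1,1)
2. t=3 → L at (0,3); v=(1,1)
3. t=1 → T at (1,4); v=(1,-1)

Final position: (1,4)
Wall sequence: BLT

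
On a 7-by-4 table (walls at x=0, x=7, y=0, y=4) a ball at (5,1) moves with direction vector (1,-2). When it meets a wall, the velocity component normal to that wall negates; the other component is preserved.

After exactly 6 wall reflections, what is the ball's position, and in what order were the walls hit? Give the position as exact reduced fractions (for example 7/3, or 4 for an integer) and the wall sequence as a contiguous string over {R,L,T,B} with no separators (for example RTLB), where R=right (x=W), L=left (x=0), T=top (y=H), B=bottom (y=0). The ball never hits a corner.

1. t=1/2 → B at (11/2,0); v=(1,2)
2. t=3/2 → R at (7,3); v=(-1,2)
3. t=1/2 → T at (13/2,4); v=(-1,-2)
4. t=2 → B at (9/2,0); v=(-1,2)
5. t=2 → T at (5/2,4); v=(-1,-2)
6. t=2 → B at (1/2,0); v=(-1,2)

Final position: (1/2,0)
Wall sequence: BRTBTB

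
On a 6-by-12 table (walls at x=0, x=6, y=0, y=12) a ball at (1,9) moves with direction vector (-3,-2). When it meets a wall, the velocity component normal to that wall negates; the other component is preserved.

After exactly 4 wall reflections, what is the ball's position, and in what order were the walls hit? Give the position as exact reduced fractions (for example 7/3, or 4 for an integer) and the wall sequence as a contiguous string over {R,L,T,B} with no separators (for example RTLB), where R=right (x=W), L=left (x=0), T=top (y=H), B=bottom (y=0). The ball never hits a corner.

1. t=1/3 → L at (0,25/3); v=(3,-2)
2. t=2 → R at (6,13/3); v=(-3,-2)
3. t=2 → L at (0,1/3); v=(3,-2)
4. t=1/6 → B at (1/2,0); v=(3,2)

Final position: (1/2,0)
Wall sequence: LRLB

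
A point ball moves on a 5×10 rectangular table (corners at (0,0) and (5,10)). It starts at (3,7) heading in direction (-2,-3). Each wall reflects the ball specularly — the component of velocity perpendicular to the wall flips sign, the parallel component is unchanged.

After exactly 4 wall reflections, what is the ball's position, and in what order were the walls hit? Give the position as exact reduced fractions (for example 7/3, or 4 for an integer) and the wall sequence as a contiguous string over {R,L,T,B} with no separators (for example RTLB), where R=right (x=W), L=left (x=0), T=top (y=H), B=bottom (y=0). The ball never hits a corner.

Final position: (5/3,10)
Wall sequence: LBRT

1. t=3/2 → L at (0,5/2); v=(2,-3)
2. t=5/6 → B at (5/3,0); v=(2,3)
3. t=5/3 → R at (5,5); v=(-2,3)
4. t=5/3 → T at (5/3,10); v=(-2,-3)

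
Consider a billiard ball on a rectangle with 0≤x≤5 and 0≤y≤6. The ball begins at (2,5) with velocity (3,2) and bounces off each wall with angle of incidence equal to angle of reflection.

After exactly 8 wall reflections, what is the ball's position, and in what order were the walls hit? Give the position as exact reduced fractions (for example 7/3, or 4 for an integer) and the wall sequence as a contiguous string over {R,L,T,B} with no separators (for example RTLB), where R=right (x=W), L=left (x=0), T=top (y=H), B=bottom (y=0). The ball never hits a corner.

1. t=1/2 → T at (7/2,6); v=(3,-2)
2. t=1/2 → R at (5,5); v=(-3,-2)
3. t=5/3 → L at (0,5/3); v=(3,-2)
4. t=5/6 → B at (5/2,0); v=(3,2)
5. t=5/6 → R at (5,5/3); v=(-3,2)
6. t=5/3 → L at (0,5); v=(3,2)
7. t=1/2 → T at (3/2,6); v=(3,-2)
8. t=7/6 → R at (5,11/3); v=(-3,-2)

Final position: (5,11/3)
Wall sequence: TRLBRLTR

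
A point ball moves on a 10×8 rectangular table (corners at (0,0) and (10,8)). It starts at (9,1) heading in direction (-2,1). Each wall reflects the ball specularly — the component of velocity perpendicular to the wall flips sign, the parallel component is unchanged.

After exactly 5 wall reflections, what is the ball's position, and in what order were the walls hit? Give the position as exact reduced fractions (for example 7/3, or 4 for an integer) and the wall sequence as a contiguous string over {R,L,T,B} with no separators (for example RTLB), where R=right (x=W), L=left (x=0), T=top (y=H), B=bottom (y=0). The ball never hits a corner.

Final position: (1,0)
Wall sequence: LTRLB

1. t=9/2 → L at (0,11/2); v=(2,1)
2. t=5/2 → T at (5,8); v=(2,-1)
3. t=5/2 → R at (10,11/2); v=(-2,-1)
4. t=5 → L at (0,1/2); v=(2,-1)
5. t=1/2 → B at (1,0); v=(2,1)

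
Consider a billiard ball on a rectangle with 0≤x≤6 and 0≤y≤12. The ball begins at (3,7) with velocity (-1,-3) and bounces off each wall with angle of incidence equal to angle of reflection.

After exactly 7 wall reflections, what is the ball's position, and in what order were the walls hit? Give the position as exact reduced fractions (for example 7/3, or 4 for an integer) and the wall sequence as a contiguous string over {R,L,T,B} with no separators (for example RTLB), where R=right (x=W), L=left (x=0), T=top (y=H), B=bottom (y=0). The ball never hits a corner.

1. t=7/3 → B at (2/3,0); v=(-1,3)
2. t=2/3 → L at (0,2); v=(1,3)
3. t=10/3 → T at (10/3,12); v=(1,-3)
4. t=8/3 → R at (6,4); v=(-1,-3)
5. t=4/3 → B at (14/3,0); v=(-1,3)
6. t=4 → T at (2/3,12); v=(-1,-3)
7. t=2/3 → L at (0,10); v=(1,-3)

Final position: (0,10)
Wall sequence: BLTRBTL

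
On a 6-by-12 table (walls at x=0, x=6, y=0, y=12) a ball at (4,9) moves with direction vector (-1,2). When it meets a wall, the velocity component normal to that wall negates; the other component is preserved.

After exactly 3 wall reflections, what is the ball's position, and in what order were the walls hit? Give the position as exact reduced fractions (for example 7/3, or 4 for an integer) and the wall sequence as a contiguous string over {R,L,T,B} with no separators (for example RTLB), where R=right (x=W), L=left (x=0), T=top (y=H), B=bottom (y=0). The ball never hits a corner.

1. t=3/2 → T at (5/2,12); v=(-1,-2)
2. t=5/2 → L at (0,7); v=(1,-2)
3. t=7/2 → B at (7/2,0); v=(1,2)

Final position: (7/2,0)
Wall sequence: TLB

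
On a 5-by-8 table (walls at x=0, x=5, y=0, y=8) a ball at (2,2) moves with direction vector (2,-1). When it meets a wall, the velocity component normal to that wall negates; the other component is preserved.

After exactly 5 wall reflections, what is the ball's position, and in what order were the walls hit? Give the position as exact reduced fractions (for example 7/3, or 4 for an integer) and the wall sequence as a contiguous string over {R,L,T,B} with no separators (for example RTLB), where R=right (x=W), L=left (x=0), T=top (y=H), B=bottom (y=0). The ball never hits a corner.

1. t=3/2 → R at (5,1/2); v=(-2,-1)
2. t=1/2 → B at (4,0); v=(-2,1)
3. t=2 → L at (0,2); v=(2,1)
4. t=5/2 → R at (5,9/2); v=(-2,1)
5. t=5/2 → L at (0,7); v=(2,1)

Final position: (0,7)
Wall sequence: RBLRL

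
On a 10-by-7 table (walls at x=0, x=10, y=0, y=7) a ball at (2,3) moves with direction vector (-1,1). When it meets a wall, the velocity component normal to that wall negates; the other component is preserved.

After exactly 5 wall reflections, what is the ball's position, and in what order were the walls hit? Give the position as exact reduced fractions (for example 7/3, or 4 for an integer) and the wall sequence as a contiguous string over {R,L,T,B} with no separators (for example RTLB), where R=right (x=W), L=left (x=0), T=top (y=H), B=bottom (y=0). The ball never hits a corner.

1. t=2 → L at (0,5); v=(1,1)
2. t=2 → T at (2,7); v=(1,-1)
3. t=7 → B at (9,0); v=(1,1)
4. t=1 → R at (10,1); v=(-1,1)
5. t=6 → T at (4,7); v=(-1,-1)

Final position: (4,7)
Wall sequence: LTBRT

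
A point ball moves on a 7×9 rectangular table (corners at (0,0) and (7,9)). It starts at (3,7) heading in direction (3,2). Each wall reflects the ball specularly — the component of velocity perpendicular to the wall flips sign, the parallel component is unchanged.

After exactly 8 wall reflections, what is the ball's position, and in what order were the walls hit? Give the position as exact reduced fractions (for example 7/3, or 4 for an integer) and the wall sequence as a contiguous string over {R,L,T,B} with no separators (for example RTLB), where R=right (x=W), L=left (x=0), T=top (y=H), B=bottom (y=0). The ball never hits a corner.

1. t=1 → T at (6,9); v=(3,-2)
2. t=1/3 → R at (7,25/3); v=(-3,-2)
3. t=7/3 → L at (0,11/3); v=(3,-2)
4. t=11/6 → B at (11/2,0); v=(3,2)
5. t=1/2 → R at (7,1); v=(-3,2)
6. t=7/3 → L at (0,17/3); v=(3,2)
7. t=5/3 → T at (5,9); v=(3,-2)
8. t=2/3 → R at (7,23/3); v=(-3,-2)

Final position: (7,23/3)
Wall sequence: TRLBRLTR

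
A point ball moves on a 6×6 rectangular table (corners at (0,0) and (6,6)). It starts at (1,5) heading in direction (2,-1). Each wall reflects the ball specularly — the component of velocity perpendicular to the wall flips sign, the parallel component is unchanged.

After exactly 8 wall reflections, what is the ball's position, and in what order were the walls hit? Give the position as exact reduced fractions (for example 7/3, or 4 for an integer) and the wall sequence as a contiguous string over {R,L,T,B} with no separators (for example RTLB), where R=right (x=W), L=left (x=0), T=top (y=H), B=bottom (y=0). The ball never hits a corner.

Final position: (1,0)
Wall sequence: RBLRTLRB

1. t=5/2 → R at (6,5/2); v=(-2,-1)
2. t=5/2 → B at (1,0); v=(-2,1)
3. t=1/2 → L at (0,1/2); v=(2,1)
4. t=3 → R at (6,7/2); v=(-2,1)
5. t=5/2 → T at (1,6); v=(-2,-1)
6. t=1/2 → L at (0,11/2); v=(2,-1)
7. t=3 → R at (6,5/2); v=(-2,-1)
8. t=5/2 → B at (1,0); v=(-2,1)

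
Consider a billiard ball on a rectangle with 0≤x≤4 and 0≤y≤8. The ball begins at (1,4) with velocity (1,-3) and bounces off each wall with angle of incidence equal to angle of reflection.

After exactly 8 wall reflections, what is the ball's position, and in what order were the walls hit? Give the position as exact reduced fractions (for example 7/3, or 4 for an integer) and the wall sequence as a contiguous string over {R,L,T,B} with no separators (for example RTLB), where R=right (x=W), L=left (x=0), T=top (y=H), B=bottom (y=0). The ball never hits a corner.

Final position: (3,0)
Wall sequence: BRTBLTRB

1. t=4/3 → B at (7/3,0); v=(1,3)
2. t=5/3 → R at (4,5); v=(-1,3)
3. t=1 → T at (3,8); v=(-1,-3)
4. t=8/3 → B at (1/3,0); v=(-1,3)
5. t=1/3 → L at (0,1); v=(1,3)
6. t=7/3 → T at (7/3,8); v=(1,-3)
7. t=5/3 → R at (4,3); v=(-1,-3)
8. t=1 → B at (3,0); v=(-1,3)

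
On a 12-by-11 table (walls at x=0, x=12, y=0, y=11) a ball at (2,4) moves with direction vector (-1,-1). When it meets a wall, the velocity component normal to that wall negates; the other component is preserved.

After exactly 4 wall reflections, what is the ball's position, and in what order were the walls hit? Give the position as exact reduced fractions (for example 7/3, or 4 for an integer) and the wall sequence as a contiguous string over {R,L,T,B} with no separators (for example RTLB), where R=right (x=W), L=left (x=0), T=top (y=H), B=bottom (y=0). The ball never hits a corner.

Final position: (11,11)
Wall sequence: LBRT

1. t=2 → L at (0,2); v=(1,-1)
2. t=2 → B at (2,0); v=(1,1)
3. t=10 → R at (12,10); v=(-1,1)
4. t=1 → T at (11,11); v=(-1,-1)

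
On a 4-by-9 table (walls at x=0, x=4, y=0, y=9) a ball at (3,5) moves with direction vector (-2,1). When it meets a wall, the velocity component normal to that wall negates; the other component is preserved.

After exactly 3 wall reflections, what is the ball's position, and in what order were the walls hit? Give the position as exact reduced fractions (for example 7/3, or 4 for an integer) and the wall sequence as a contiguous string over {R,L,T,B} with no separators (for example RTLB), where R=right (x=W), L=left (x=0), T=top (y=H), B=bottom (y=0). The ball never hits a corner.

1. t=3/2 → L at (0,13/2); v=(2,1)
2. t=2 → R at (4,17/2); v=(-2,1)
3. t=1/2 → T at (3,9); v=(-2,-1)

Final position: (3,9)
Wall sequence: LRT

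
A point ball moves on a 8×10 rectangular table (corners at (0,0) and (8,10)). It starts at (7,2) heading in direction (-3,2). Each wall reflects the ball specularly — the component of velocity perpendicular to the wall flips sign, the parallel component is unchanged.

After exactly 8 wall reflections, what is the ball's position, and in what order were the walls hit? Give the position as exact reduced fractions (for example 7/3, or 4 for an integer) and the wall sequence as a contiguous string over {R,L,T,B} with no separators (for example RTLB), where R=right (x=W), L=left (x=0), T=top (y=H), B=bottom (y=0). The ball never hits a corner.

Final position: (3,10)
Wall sequence: LTRLBRLT

1. t=7/3 → L at (0,20/3); v=(3,2)
2. t=5/3 → T at (5,10); v=(3,-2)
3. t=1 → R at (8,8); v=(-3,-2)
4. t=8/3 → L at (0,8/3); v=(3,-2)
5. t=4/3 → B at (4,0); v=(3,2)
6. t=4/3 → R at (8,8/3); v=(-3,2)
7. t=8/3 → L at (0,8); v=(3,2)
8. t=1 → T at (3,10); v=(3,-2)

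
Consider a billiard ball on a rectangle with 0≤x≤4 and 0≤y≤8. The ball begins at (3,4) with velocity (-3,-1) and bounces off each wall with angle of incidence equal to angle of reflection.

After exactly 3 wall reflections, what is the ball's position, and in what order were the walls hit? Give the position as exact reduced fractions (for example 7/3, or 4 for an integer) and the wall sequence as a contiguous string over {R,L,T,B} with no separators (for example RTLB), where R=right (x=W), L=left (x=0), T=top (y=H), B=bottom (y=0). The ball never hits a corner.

Final position: (0,1/3)
Wall sequence: LRL

1. t=1 → L at (0,3); v=(3,-1)
2. t=4/3 → R at (4,5/3); v=(-3,-1)
3. t=4/3 → L at (0,1/3); v=(3,-1)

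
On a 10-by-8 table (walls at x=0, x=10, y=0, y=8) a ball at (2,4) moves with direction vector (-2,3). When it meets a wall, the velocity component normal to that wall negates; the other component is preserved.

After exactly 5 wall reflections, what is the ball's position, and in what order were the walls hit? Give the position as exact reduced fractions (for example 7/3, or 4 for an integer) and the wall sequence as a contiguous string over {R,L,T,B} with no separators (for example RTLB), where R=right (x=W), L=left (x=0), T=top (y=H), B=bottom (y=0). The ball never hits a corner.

Final position: (26/3,8)
Wall sequence: LTBRT

1. t=1 → L at (0,7); v=(2,3)
2. t=1/3 → T at (2/3,8); v=(2,-3)
3. t=8/3 → B at (6,0); v=(2,3)
4. t=2 → R at (10,6); v=(-2,3)
5. t=2/3 → T at (26/3,8); v=(-2,-3)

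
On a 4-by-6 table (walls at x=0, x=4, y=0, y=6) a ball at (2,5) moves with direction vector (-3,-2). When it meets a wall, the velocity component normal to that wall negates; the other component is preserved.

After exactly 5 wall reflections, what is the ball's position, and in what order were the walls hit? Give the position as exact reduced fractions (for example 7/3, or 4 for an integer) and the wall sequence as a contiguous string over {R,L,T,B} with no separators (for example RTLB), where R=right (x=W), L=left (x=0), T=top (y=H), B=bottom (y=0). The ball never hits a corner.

Final position: (4,13/3)
Wall sequence: LRBLR

1. t=2/3 → L at (0,11/3); v=(3,-2)
2. t=4/3 → R at (4,1); v=(-3,-2)
3. t=1/2 → B at (5/2,0); v=(-3,2)
4. t=5/6 → L at (0,5/3); v=(3,2)
5. t=4/3 → R at (4,13/3); v=(-3,2)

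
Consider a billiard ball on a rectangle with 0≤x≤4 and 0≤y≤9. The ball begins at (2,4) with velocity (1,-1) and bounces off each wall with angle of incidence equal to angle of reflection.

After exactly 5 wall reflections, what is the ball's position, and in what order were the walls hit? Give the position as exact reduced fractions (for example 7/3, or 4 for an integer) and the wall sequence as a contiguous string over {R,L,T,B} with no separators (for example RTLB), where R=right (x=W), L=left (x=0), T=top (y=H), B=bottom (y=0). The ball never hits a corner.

Final position: (1,9)
Wall sequence: RBLRT

1. t=2 → R at (4,2); v=(-1,-1)
2. t=2 → B at (2,0); v=(-1,1)
3. t=2 → L at (0,2); v=(1,1)
4. t=4 → R at (4,6); v=(-1,1)
5. t=3 → T at (1,9); v=(-1,-1)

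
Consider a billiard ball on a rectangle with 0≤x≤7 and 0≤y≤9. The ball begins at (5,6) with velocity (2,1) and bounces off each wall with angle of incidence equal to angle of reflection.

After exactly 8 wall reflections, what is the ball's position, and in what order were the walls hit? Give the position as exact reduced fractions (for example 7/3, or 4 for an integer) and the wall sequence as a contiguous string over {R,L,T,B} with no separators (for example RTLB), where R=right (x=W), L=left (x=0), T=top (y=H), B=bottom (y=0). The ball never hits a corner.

Final position: (0,13/2)
Wall sequence: RTLRLBRL

1. t=1 → R at (7,7); v=(-2,1)
2. t=2 → T at (3,9); v=(-2,-1)
3. t=3/2 → L at (0,15/2); v=(2,-1)
4. t=7/2 → R at (7,4); v=(-2,-1)
5. t=7/2 → L at (0,1/2); v=(2,-1)
6. t=1/2 → B at (1,0); v=(2,1)
7. t=3 → R at (7,3); v=(-2,1)
8. t=7/2 → L at (0,13/2); v=(2,1)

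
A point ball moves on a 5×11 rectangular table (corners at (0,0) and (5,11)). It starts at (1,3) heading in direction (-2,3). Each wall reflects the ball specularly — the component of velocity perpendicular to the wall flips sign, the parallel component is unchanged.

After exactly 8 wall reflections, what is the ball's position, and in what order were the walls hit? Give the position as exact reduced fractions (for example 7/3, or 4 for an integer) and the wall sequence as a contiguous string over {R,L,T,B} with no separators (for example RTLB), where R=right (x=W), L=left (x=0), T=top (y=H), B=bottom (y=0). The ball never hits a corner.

Final position: (0,19/2)
Wall sequence: LTRLBRTL

1. t=1/2 → L at (0,9/2); v=(2,3)
2. t=13/6 → T at (13/3,11); v=(2,-3)
3. t=1/3 → R at (5,10); v=(-2,-3)
4. t=5/2 → L at (0,5/2); v=(2,-3)
5. t=5/6 → B at (5/3,0); v=(2,3)
6. t=5/3 → R at (5,5); v=(-2,3)
7. t=2 → T at (1,11); v=(-2,-3)
8. t=1/2 → L at (0,19/2); v=(2,-3)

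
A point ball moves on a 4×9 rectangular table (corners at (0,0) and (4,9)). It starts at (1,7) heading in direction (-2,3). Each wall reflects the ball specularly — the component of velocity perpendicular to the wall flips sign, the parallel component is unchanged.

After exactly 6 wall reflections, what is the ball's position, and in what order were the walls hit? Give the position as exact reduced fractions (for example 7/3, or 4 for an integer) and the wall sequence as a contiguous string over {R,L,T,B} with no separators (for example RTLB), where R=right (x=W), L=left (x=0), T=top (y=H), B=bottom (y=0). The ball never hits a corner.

1. t=1/2 → L at (0,17/2); v=(2,3)
2. t=1/6 → T at (1/3,9); v=(2,-3)
3. t=11/6 → R at (4,7/2); v=(-2,-3)
4. t=7/6 → B at (5/3,0); v=(-2,3)
5. t=5/6 → L at (0,5/2); v=(2,3)
6. t=2 → R at (4,17/2); v=(-2,3)

Final position: (4,17/2)
Wall sequence: LTRBLR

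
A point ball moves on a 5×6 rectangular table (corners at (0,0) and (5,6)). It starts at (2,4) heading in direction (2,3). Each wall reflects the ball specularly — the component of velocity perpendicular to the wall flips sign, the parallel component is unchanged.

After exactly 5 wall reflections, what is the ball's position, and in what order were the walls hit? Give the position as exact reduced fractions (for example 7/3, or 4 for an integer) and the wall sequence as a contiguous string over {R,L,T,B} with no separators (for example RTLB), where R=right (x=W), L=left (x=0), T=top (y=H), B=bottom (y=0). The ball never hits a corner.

Final position: (4/3,6)
Wall sequence: TRBLT

1. t=2/3 → T at (10/3,6); v=(2,-3)
2. t=5/6 → R at (5,7/2); v=(-2,-3)
3. t=7/6 → B at (8/3,0); v=(-2,3)
4. t=4/3 → L at (0,4); v=(2,3)
5. t=2/3 → T at (4/3,6); v=(2,-3)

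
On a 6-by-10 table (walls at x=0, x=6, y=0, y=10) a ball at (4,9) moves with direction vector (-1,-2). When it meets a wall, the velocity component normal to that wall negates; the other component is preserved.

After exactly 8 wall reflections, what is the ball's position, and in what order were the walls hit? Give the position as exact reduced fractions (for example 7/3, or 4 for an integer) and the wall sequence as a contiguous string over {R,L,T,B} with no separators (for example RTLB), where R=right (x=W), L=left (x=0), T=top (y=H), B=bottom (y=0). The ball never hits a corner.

Final position: (6,5)
Wall sequence: LBTRBLTR

1. t=4 → L at (0,1); v=(1,-2)
2. t=1/2 → B at (1/2,0); v=(1,2)
3. t=5 → T at (11/2,10); v=(1,-2)
4. t=1/2 → R at (6,9); v=(-1,-2)
5. t=9/2 → B at (3/2,0); v=(-1,2)
6. t=3/2 → L at (0,3); v=(1,2)
7. t=7/2 → T at (7/2,10); v=(1,-2)
8. t=5/2 → R at (6,5); v=(-1,-2)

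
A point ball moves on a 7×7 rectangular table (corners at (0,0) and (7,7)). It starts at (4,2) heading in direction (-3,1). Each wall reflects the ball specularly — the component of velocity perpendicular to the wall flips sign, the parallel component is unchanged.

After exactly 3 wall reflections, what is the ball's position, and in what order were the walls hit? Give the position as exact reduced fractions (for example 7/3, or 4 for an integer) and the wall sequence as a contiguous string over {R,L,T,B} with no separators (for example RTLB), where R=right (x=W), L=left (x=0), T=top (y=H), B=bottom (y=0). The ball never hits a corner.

Final position: (3,7)
Wall sequence: LRT

1. t=4/3 → L at (0,10/3); v=(3,1)
2. t=7/3 → R at (7,17/3); v=(-3,1)
3. t=4/3 → T at (3,7); v=(-3,-1)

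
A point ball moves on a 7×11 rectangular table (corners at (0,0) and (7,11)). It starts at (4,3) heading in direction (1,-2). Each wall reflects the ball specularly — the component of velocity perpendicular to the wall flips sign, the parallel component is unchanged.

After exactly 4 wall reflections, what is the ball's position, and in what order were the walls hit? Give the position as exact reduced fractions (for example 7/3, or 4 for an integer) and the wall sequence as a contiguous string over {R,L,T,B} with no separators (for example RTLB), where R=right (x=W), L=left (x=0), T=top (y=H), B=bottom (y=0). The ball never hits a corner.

1. t=3/2 → B at (11/2,0); v=(1,2)
2. t=3/2 → R at (7,3); v=(-1,2)
3. t=4 → T at (3,11); v=(-1,-2)
4. t=3 → L at (0,5); v=(1,-2)

Final position: (0,5)
Wall sequence: BRTL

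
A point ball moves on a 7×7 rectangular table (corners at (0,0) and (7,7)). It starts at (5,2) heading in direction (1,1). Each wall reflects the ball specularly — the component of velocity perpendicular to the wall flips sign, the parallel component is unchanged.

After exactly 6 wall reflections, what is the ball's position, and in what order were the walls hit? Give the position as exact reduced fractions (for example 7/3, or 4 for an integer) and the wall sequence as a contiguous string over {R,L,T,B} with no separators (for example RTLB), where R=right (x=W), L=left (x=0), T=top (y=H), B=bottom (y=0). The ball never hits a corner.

Final position: (4,7)
Wall sequence: RTLBRT

1. t=2 → R at (7,4); v=(-1,1)
2. t=3 → T at (4,7); v=(-1,-1)
3. t=4 → L at (0,3); v=(1,-1)
4. t=3 → B at (3,0); v=(1,1)
5. t=4 → R at (7,4); v=(-1,1)
6. t=3 → T at (4,7); v=(-1,-1)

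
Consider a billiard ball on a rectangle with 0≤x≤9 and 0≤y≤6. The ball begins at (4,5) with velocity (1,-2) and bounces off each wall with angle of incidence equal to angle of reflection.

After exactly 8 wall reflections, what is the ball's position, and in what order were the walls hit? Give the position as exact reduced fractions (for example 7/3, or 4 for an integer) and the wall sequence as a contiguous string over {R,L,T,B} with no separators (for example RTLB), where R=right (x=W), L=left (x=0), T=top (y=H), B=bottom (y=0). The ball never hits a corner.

1. t=5/2 → B at (13/2,0); v=(1,2)
2. t=5/2 → R at (9,5); v=(-1,2)
3. t=1/2 → T at (17/2,6); v=(-1,-2)
4. t=3 → B at (11/2,0); v=(-1,2)
5. t=3 → T at (5/2,6); v=(-1,-2)
6. t=5/2 → L at (0,1); v=(1,-2)
7. t=1/2 → B at (1/2,0); v=(1,2)
8. t=3 → T at (7/2,6); v=(1,-2)

Final position: (7/2,6)
Wall sequence: BRTBTLBT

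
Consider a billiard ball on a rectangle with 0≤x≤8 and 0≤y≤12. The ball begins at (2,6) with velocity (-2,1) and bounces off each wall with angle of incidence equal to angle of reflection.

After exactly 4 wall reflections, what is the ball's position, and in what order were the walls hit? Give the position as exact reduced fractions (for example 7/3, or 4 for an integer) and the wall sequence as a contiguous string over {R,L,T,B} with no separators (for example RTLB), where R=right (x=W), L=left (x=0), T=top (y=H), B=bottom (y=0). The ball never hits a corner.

1. t=1 → L at (0,7); v=(2,1)
2. t=4 → R at (8,11); v=(-2,1)
3. t=1 → T at (6,12); v=(-2,-1)
4. t=3 → L at (0,9); v=(2,-1)

Final position: (0,9)
Wall sequence: LRTL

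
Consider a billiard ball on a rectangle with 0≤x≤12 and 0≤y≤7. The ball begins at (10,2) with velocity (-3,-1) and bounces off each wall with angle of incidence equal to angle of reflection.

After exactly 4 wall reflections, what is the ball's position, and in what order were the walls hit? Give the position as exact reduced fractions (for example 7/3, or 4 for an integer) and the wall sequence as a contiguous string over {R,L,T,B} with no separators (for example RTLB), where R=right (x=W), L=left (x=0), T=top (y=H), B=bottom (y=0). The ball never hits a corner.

1. t=2 → B at (4,0); v=(-3,1)
2. t=4/3 → L at (0,4/3); v=(3,1)
3. t=4 → R at (12,16/3); v=(-3,1)
4. t=5/3 → T at (7,7); v=(-3,-1)

Final position: (7,7)
Wall sequence: BLRT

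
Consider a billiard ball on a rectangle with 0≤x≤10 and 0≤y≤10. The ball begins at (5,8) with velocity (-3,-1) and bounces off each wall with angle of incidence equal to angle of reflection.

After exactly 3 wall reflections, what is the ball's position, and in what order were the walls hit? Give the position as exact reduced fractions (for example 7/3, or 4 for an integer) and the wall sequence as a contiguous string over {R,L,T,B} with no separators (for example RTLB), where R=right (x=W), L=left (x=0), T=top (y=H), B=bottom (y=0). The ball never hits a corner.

Final position: (1,0)
Wall sequence: LRB

1. t=5/3 → L at (0,19/3); v=(3,-1)
2. t=10/3 → R at (10,3); v=(-3,-1)
3. t=3 → B at (1,0); v=(-3,1)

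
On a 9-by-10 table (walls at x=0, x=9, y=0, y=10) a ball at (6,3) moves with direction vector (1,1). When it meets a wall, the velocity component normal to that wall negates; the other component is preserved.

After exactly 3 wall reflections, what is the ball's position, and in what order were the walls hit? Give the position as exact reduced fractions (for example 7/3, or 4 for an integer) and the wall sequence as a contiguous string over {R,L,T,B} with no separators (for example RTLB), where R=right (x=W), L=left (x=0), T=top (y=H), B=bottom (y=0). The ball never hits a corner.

Final position: (0,5)
Wall sequence: RTL

1. t=3 → R at (9,6); v=(-1,1)
2. t=4 → T at (5,10); v=(-1,-1)
3. t=5 → L at (0,5); v=(1,-1)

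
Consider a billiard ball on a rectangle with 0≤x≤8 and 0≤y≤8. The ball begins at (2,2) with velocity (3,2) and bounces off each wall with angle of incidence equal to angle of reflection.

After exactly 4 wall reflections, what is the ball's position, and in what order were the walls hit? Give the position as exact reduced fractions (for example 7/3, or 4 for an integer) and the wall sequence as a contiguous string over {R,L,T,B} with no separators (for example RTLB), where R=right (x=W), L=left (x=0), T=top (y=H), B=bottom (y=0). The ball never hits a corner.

1. t=2 → R at (8,6); v=(-3,2)
2. t=1 → T at (5,8); v=(-3,-2)
3. t=5/3 → L at (0,14/3); v=(3,-2)
4. t=7/3 → B at (7,0); v=(3,2)

Final position: (7,0)
Wall sequence: RTLB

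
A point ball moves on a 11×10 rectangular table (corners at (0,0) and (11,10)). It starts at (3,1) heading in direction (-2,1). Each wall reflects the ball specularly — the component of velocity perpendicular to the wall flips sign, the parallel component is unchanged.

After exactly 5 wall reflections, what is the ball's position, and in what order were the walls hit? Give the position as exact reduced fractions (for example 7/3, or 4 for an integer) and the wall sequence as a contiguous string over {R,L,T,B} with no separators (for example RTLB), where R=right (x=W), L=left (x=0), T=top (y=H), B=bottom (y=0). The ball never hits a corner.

1. t=3/2 → L at (0,5/2); v=(2,1)
2. t=11/2 → R at (11,8); v=(-2,1)
3. t=2 → T at (7,10); v=(-2,-1)
4. t=7/2 → L at (0,13/2); v=(2,-1)
5. t=11/2 → R at (11,1); v=(-2,-1)

Final position: (11,1)
Wall sequence: LRTLR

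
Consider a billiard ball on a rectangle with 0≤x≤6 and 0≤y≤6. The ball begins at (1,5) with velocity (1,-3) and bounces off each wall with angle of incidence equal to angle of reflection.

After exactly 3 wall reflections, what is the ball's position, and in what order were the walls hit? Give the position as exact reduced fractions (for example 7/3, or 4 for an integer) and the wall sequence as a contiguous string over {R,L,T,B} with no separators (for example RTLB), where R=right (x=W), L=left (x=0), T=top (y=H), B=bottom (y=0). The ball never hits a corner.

1. t=5/3 → B at (8/3,0); v=(1,3)
2. t=2 → T at (14/3,6); v=(1,-3)
3. t=4/3 → R at (6,2); v=(-1,-3)

Final position: (6,2)
Wall sequence: BTR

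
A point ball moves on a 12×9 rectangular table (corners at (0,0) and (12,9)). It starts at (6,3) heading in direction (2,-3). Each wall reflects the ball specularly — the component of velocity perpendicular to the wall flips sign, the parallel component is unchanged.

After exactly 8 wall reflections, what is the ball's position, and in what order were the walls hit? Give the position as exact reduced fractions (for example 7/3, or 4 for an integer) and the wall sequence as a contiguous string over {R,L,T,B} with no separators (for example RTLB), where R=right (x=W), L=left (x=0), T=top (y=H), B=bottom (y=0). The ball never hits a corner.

1. t=1 → B at (8,0); v=(2,3)
2. t=2 → R at (12,6); v=(-2,3)
3. t=1 → T at (10,9); v=(-2,-3)
4. t=3 → B at (4,0); v=(-2,3)
5. t=2 → L at (0,6); v=(2,3)
6. t=1 → T at (2,9); v=(2,-3)
7. t=3 → B at (8,0); v=(2,3)
8. t=2 → R at (12,6); v=(-2,3)

Final position: (12,6)
Wall sequence: BRTBLTBR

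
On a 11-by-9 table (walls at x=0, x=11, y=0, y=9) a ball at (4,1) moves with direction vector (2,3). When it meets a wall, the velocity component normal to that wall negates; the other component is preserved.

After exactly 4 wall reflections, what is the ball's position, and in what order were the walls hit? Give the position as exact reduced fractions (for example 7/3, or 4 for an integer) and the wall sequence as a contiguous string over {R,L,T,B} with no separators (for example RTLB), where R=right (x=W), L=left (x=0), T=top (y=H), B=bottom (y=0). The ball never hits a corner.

1. t=8/3 → T at (28/3,9); v=(2,-3)
2. t=5/6 → R at (11,13/2); v=(-2,-3)
3. t=13/6 → B at (20/3,0); v=(-2,3)
4. t=3 → T at (2/3,9); v=(-2,-3)

Final position: (2/3,9)
Wall sequence: TRBT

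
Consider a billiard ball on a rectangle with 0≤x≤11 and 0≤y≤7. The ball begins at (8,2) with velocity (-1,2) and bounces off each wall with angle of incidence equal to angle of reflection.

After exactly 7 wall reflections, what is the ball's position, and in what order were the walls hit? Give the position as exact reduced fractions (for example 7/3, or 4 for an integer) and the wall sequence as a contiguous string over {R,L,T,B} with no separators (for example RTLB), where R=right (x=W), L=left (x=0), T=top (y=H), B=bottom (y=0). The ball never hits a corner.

1. t=5/2 → T at (11/2,7); v=(-1,-2)
2. t=7/2 → B at (2,0); v=(-1,2)
3. t=2 → L at (0,4); v=(1,2)
4. t=3/2 → T at (3/2,7); v=(1,-2)
5. t=7/2 → B at (5,0); v=(1,2)
6. t=7/2 → T at (17/2,7); v=(1,-2)
7. t=5/2 → R at (11,2); v=(-1,-2)

Final position: (11,2)
Wall sequence: TBLTBTR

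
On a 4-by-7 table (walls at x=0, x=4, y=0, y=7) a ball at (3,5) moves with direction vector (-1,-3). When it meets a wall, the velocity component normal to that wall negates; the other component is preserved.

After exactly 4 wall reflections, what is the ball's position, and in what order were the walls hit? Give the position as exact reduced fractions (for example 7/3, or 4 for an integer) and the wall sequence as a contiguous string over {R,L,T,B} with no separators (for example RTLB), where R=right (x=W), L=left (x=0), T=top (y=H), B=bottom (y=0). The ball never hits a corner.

1. t=5/3 → B at (4/3,0); v=(-1,3)
2. t=4/3 → L at (0,4); v=(1,3)
3. t=1 → T at (1,7); v=(1,-3)
4. t=7/3 → B at (10/3,0); v=(1,3)

Final position: (10/3,0)
Wall sequence: BLTB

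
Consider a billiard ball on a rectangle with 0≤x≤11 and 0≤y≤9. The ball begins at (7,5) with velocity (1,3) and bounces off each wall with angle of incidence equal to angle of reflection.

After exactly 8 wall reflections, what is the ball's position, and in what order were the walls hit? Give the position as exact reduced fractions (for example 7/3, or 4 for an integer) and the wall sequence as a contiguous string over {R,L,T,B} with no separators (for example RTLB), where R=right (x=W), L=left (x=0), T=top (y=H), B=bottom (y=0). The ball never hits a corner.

1. t=4/3 → T at (25/3,9); v=(1,-3)
2. t=8/3 → R at (11,1); v=(-1,-3)
3. t=1/3 → B at (32/3,0); v=(-1,3)
4. t=3 → T at (23/3,9); v=(-1,-3)
5. t=3 → B at (14/3,0); v=(-1,3)
6. t=3 → T at (5/3,9); v=(-1,-3)
7. t=5/3 → L at (0,4); v=(1,-3)
8. t=4/3 → B at (4/3,0); v=(1,3)

Final position: (4/3,0)
Wall sequence: TRBTBTLB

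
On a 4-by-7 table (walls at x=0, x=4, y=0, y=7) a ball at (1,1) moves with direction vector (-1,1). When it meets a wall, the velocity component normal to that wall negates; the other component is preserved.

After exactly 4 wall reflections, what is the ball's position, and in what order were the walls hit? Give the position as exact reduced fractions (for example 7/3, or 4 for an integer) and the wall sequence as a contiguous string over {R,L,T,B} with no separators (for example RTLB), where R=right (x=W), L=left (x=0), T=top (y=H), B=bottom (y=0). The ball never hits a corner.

1. t=1 → L at (0,2); v=(1,1)
2. t=4 → R at (4,6); v=(-1,1)
3. t=1 → T at (3,7); v=(-1,-1)
4. t=3 → L at (0,4); v=(1,-1)

Final position: (0,4)
Wall sequence: LRTL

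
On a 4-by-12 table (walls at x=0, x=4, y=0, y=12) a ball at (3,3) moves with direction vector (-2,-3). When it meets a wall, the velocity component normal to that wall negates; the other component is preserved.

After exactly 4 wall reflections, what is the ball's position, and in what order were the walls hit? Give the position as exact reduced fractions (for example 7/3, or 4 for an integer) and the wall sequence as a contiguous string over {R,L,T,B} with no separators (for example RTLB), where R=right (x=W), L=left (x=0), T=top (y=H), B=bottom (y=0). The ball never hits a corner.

Final position: (1,12)
Wall sequence: BLRT

1. t=1 → B at (1,0); v=(-2,3)
2. t=1/2 → L at (0,3/2); v=(2,3)
3. t=2 → R at (4,15/2); v=(-2,3)
4. t=3/2 → T at (1,12); v=(-2,-3)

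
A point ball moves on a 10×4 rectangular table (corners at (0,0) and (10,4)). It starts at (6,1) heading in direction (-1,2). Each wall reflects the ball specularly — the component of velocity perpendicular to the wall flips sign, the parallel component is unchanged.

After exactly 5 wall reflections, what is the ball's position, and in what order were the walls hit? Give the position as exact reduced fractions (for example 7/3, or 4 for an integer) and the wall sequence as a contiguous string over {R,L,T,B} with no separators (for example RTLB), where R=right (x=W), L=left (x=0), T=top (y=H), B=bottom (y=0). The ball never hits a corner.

1. t=3/2 → T at (9/2,4); v=(-1,-2)
2. t=2 → B at (5/2,0); v=(-1,2)
3. t=2 → T at (1/2,4); v=(-1,-2)
4. t=1/2 → L at (0,3); v=(1,-2)
5. t=3/2 → B at (3/2,0); v=(1,2)

Final position: (3/2,0)
Wall sequence: TBTLB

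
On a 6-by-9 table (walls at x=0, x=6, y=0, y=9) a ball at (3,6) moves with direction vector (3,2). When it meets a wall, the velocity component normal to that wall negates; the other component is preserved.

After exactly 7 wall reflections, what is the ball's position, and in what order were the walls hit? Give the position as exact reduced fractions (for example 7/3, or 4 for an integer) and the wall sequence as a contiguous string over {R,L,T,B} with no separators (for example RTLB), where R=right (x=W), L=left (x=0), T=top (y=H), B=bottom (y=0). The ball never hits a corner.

1. t=1 → R at (6,8); v=(-3,2)
2. t=1/2 → T at (9/2,9); v=(-3,-2)
3. t=3/2 → L at (0,6); v=(3,-2)
4. t=2 → R at (6,2); v=(-3,-2)
5. t=1 → B at (3,0); v=(-3,2)
6. t=1 → L at (0,2); v=(3,2)
7. t=2 → R at (6,6); v=(-3,2)

Final position: (6,6)
Wall sequence: RTLRBLR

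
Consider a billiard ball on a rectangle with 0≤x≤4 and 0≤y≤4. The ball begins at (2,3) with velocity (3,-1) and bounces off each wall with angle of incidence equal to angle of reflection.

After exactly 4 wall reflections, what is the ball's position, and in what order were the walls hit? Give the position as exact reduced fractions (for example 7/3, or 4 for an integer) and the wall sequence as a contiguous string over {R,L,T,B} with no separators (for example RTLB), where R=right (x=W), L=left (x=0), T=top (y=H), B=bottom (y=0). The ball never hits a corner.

Final position: (4,1/3)
Wall sequence: RLBR

1. t=2/3 → R at (4,7/3); v=(-3,-1)
2. t=4/3 → L at (0,1); v=(3,-1)
3. t=1 → B at (3,0); v=(3,1)
4. t=1/3 → R at (4,1/3); v=(-3,1)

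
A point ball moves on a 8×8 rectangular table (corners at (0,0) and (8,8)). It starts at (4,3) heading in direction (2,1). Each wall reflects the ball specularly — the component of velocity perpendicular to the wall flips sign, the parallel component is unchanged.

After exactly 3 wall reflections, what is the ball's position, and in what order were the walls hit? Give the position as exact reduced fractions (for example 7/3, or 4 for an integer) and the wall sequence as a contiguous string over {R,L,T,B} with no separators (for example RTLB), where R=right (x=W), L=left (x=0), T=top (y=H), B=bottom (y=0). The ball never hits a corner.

Final position: (0,7)
Wall sequence: RTL

1. t=2 → R at (8,5); v=(-2,1)
2. t=3 → T at (2,8); v=(-2,-1)
3. t=1 → L at (0,7); v=(2,-1)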